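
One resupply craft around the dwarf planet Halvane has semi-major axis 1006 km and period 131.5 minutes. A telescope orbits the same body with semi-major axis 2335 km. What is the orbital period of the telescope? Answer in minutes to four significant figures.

Kepler's third law: T² ∝ a³, so T₂ = T₁ (a₂/a₁)^(3/2).
a₂/a₁ = 2.321, (a₂/a₁)^(3/2) = 3.536.
T₂ = 131.5 × 3.536 = 465.0 minutes.

T₂ ≈ 465.0 minutes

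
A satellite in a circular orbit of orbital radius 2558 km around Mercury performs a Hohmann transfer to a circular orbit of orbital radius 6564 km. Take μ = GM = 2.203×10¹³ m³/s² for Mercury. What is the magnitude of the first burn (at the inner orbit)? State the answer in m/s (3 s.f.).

r₁ = 2558 km = 2.558×10⁶ m.
r₂ = 6564 km = 6.564×10⁶ m.
Transfer ellipse a_t = (r₁ + r₂)/2 = 4.561×10⁶ m.
At r₁: circular v_c1 = √(μ/r₁) = 2935 m/s; transfer-periherm v_p = √[μ(2/r₁ − 1/a_t)] = 3521 m/s.
Δv₁ = v_p − v_c1 = 585.9 m/s.

Δv ≈ 586 m/s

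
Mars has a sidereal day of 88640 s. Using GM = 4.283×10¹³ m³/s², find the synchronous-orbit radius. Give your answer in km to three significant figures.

A synchronous orbit has period T, so by Kepler's third law a = (μT²/4π²)^(1/3).
μT²/4π² = 4.283×10¹³ × (8.864×10⁴)² / 39.48 = 8.524×10²¹ m³.
a = 2.043×10⁷ m = 20428 km.

r_sync ≈ 20400 km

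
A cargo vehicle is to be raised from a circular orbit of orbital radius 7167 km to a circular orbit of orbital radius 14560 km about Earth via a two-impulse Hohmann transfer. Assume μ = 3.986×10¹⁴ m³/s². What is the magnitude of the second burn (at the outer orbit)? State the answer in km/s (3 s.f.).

Δv ≈ 0.982 km/s

r₁ = 7167 km = 7.167×10⁶ m.
r₂ = 14560 km = 1.456×10⁷ m.
Transfer ellipse a_t = (r₁ + r₂)/2 = 1.086×10⁷ m.
At r₁: circular v_c1 = √(μ/r₁) = 7458 m/s; transfer-perigee v_p = √[μ(2/r₁ − 1/a_t)] = 8634 m/s.
At r₂: circular v_c2 = √(μ/r₂) = 5232 m/s; transfer-apogee v_a = √[μ(2/r₂ − 1/a_t)] = 4250 m/s.
Δv₂ = v_c2 − v_a = 982.4 m/s.
= 0.9824 km/s.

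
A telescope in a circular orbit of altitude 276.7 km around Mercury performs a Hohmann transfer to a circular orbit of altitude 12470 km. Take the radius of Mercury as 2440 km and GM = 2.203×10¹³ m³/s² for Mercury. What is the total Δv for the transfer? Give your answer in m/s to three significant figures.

Δv_total ≈ 1400 m/s

r₁ = 2440 + 276.7 = 2716.7 km = 2.7167×10⁶ m.
r₂ = 2440 + 12470 = 14910 km = 1.4910×10⁷ m.
Transfer ellipse a_t = (r₁ + r₂)/2 = 8.813×10⁶ m.
At r₁: circular v_c1 = √(μ/r₁) = 2848 m/s; transfer-periherm v_p = √[μ(2/r₁ − 1/a_t)] = 3704 m/s.
Δv₁ = v_p − v_c1 = 856.2 m/s.
At r₂: circular v_c2 = √(μ/r₂) = 1216 m/s; transfer-apoherm v_a = √[μ(2/r₂ − 1/a_t)] = 674.9 m/s.
Δv₂ = v_c2 − v_a = 540.7 m/s.
Total Δv = Δv₁ + Δv₂ = 1397 m/s.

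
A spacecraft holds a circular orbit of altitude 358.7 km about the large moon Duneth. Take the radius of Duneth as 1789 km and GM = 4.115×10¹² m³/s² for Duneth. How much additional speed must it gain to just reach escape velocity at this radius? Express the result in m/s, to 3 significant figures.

Δv ≈ 573 m/s

r = 1789 + 358.7 = 2147.7 km = 2.1477×10⁶ m.
Circular speed v_c = √(μ/r) = 1384 m/s.
Escape speed v_esc = √(2μ/r) = √2 × v_c = 1958 m/s.
Δv = v_esc − v_c = 573.4 m/s.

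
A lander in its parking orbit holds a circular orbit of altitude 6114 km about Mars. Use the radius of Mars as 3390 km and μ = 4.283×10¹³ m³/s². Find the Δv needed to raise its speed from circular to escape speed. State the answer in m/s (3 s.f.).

Δv ≈ 879 m/s

r = 3390 + 6114 = 9504.0 km = 9.5040×10⁶ m.
Circular speed v_c = √(μ/r) = 2123 m/s.
Escape speed v_esc = √(2μ/r) = √2 × v_c = 3002 m/s.
Δv = v_esc − v_c = 879.3 m/s.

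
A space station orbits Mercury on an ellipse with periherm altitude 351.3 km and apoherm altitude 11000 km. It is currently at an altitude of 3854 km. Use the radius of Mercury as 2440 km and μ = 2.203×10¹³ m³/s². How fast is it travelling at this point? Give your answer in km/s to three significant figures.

r_p = 2440 + 351.3 = 2791.3 km = 2.7913×10⁶ m.
r_a = 2440 + 11000 = 13440 km = 1.3440×10⁷ m.
r = 2440 + 3854 = 6294.0 km = 6.294×10⁶ m.
Semi-major axis a = (r_p + r_a)/2 = 8115.6 km = 8.116×10⁶ m.
Vis-viva: v² = μ(2/r − 1/a) = 2.203×10¹³ × (3.178×10⁻⁷ − 1.232×10⁻⁷) = 4.286×10⁶ m²/s².
v = 2070 m/s = 2.070 km/s.

v ≈ 2.07 km/s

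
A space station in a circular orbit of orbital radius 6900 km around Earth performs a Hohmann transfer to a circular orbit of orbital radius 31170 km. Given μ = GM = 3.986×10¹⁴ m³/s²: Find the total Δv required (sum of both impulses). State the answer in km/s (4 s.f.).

Δv_total ≈ 3.549 km/s

r₁ = 6900 km = 6.900×10⁶ m.
r₂ = 31170 km = 3.117×10⁷ m.
Transfer ellipse a_t = (r₁ + r₂)/2 = 1.904×10⁷ m.
At r₁: circular v_c1 = √(μ/r₁) = 7601 m/s; transfer-perigee v_p = √[μ(2/r₁ − 1/a_t)] = 9726 m/s.
Δv₁ = v_p − v_c1 = 2126 m/s.
At r₂: circular v_c2 = √(μ/r₂) = 3576 m/s; transfer-apogee v_a = √[μ(2/r₂ − 1/a_t)] = 2153 m/s.
Δv₂ = v_c2 − v_a = 1423 m/s.
Total Δv = Δv₁ + Δv₂ = 3549 m/s = 3.549 km/s.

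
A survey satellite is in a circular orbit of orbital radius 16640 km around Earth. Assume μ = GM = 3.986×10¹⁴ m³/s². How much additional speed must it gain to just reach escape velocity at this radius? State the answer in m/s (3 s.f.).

Δv ≈ 2030 m/s

r = 16640 km = 1.664×10⁷ m.
Circular speed v_c = √(μ/r) = 4894 m/s.
Escape speed v_esc = √(2μ/r) = √2 × v_c = 6922 m/s.
Δv = v_esc − v_c = 2027 m/s.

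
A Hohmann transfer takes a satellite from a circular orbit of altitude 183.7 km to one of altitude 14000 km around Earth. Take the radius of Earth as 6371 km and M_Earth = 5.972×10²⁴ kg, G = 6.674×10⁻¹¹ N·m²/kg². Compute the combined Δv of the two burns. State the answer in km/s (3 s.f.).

μ = GM = 6.674×10⁻¹¹ × 5.972×10²⁴ = 3.986×10¹⁴ m³/s².
r₁ = 6371 + 183.7 = 6554.7 km = 6.5547×10⁶ m.
r₂ = 6371 + 14000 = 20371 km = 2.0371×10⁷ m.
Transfer ellipse a_t = (r₁ + r₂)/2 = 1.346×10⁷ m.
At r₁: circular v_c1 = √(μ/r₁) = 7798 m/s; transfer-perigee v_p = √[μ(2/r₁ − 1/a_t)] = 9592 m/s.
Δv₁ = v_p − v_c1 = 1794 m/s.
At r₂: circular v_c2 = √(μ/r₂) = 4423 m/s; transfer-apogee v_a = √[μ(2/r₂ − 1/a_t)] = 3086 m/s.
Δv₂ = v_c2 − v_a = 1337 m/s.
Total Δv = Δv₁ + Δv₂ = 3131 m/s = 3.131 km/s.

Δv_total ≈ 3.13 km/s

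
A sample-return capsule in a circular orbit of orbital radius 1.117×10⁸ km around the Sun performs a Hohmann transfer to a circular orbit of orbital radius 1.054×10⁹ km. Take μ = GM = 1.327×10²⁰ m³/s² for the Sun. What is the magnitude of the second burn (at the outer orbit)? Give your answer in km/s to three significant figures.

r₁ = 1.117×10⁸ km = 1.117×10¹¹ m.
r₂ = 1.054×10⁹ km = 1.054×10¹² m.
Transfer ellipse a_t = (r₁ + r₂)/2 = 5.828×10¹¹ m.
At r₁: circular v_c1 = √(μ/r₁) = 34470 m/s; transfer-perihelion v_p = √[μ(2/r₁ − 1/a_t)] = 46350 m/s.
At r₂: circular v_c2 = √(μ/r₂) = 11220 m/s; transfer-aphelion v_a = √[μ(2/r₂ − 1/a_t)] = 4912 m/s.
Δv₂ = v_c2 − v_a = 6309 m/s.
= 6.309 km/s.

Δv ≈ 6.31 km/s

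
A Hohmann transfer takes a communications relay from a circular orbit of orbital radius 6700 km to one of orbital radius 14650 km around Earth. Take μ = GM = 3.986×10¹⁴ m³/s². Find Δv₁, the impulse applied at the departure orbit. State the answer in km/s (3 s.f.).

r₁ = 6700 km = 6.700×10⁶ m.
r₂ = 14650 km = 1.465×10⁷ m.
Transfer ellipse a_t = (r₁ + r₂)/2 = 1.068×10⁷ m.
At r₁: circular v_c1 = √(μ/r₁) = 7713 m/s; transfer-perigee v_p = √[μ(2/r₁ − 1/a_t)] = 9036 m/s.
Δv₁ = v_p − v_c1 = 1323 m/s.
= 1.323 km/s.

Δv ≈ 1.32 km/s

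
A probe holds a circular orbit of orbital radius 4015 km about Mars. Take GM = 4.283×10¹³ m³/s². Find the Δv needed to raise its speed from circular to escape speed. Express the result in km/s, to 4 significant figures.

r = 4015 km = 4.015×10⁶ m.
Circular speed v_c = √(μ/r) = 3266 m/s.
Escape speed v_esc = √(2μ/r) = √2 × v_c = 4619 m/s.
Δv = v_esc − v_c = 1353 m/s = 1.353 km/s.

Δv ≈ 1.353 km/s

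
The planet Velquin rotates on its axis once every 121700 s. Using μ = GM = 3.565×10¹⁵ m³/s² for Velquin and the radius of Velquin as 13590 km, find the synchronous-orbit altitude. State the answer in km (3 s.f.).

h_sync ≈ 96600 km

A synchronous orbit has period T, so by Kepler's third law a = (μT²/4π²)^(1/3).
μT²/4π² = 3.565×10¹⁵ × (1.217×10⁵)² / 39.48 = 1.337×10²⁴ m³.
a = 1.102×10⁸ m = 1.1018×10⁵ km.
Altitude h = a − R = 1.1018×10⁵ − 13590 = 96588 km.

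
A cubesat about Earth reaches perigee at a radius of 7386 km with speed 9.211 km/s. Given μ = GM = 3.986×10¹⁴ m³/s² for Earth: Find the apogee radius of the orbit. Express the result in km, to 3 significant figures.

r_p = 7.386×10⁶ m.
Specific energy ε = v²/2 − μ/r = -1.155×10⁷ J/kg, so a = −μ/(2ε) = 1.726×10⁷ m.
The apsides satisfy r_p + r_a = 2a, so the apogee radius is 2a − r_p = 2.714×10⁷ m = 27138 km.

apogee radius ≈ 27100 km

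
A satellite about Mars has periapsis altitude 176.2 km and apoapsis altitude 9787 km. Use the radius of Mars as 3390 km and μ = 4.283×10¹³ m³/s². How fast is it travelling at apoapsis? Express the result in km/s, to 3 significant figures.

v ≈ 1.18 km/s

r_p = 3390 + 176.2 = 3566.2 km = 3.5662×10⁶ m.
r_a = 3390 + 9787 = 13177 km = 1.3177×10⁷ m.
Semi-major axis a = (r_p + r_a)/2 = 8371.6 km = 8.372×10⁶ m.
Vis-viva: v² = μ(2/r − 1/a) = 4.283×10¹³ × (1.518×10⁻⁷ − 1.195×10⁻⁷) = 1.385×10⁶ m²/s².
v = 1177 m/s = 1.177 km/s.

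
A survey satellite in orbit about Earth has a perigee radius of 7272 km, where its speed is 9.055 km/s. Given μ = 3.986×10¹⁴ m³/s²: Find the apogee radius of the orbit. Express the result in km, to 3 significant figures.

r_p = 7.272×10⁶ m.
Specific energy ε = v²/2 − μ/r = -1.382×10⁷ J/kg, so a = −μ/(2ε) = 1.442×10⁷ m.
The apsides satisfy r_p + r_a = 2a, so the apogee radius is 2a − r_p = 2.158×10⁷ m = 21578 km.

apogee radius ≈ 21600 km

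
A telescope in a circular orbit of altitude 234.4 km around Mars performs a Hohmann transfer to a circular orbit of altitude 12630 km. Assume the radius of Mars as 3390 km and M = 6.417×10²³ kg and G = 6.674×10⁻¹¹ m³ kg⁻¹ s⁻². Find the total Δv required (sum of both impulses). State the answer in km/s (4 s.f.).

Δv_total ≈ 1.594 km/s

μ = GM = 6.674×10⁻¹¹ × 6.417×10²³ = 4.283×10¹³ m³/s².
r₁ = 3390 + 234.4 = 3624.4 km = 3.6244×10⁶ m.
r₂ = 3390 + 12630 = 16020 km = 1.6020×10⁷ m.
Transfer ellipse a_t = (r₁ + r₂)/2 = 9.822×10⁶ m.
At r₁: circular v_c1 = √(μ/r₁) = 3437 m/s; transfer-periapsis v_p = √[μ(2/r₁ − 1/a_t)] = 4390 m/s.
Δv₁ = v_p − v_c1 = 952.5 m/s.
At r₂: circular v_c2 = √(μ/r₂) = 1635 m/s; transfer-apoapsis v_a = √[μ(2/r₂ − 1/a_t)] = 993.2 m/s.
Δv₂ = v_c2 − v_a = 641.8 m/s.
Total Δv = Δv₁ + Δv₂ = 1594 m/s = 1.594 km/s.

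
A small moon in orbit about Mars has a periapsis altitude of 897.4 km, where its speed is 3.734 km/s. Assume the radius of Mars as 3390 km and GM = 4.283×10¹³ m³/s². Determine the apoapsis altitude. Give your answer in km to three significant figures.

apoapsis altitude ≈ 6510 km

r_p = 3390 + 897.4 = 4287.4 km = 4.287×10⁶ m.
Specific energy ε = v²/2 − μ/r = -3.018×10⁶ J/kg, so a = −μ/(2ε) = 7.095×10⁶ m.
The apsides satisfy r_p + r_a = 2a, so the apoapsis radius is 2a − r_p = 9.902×10⁶ m = 9902.4 km.
Apoapsis altitude = 9902.4 − 3390 = 6512.4 km.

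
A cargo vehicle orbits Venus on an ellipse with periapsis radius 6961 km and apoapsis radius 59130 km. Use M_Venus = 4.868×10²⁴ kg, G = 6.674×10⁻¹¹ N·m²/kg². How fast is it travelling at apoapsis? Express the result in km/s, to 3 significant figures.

v ≈ 1.08 km/s

μ = GM = 6.674×10⁻¹¹ × 4.868×10²⁴ = 3.249×10¹⁴ m³/s².
Semi-major axis a = (r_p + r_a)/2 = 33046 km = 3.305×10⁷ m.
Vis-viva: v² = μ(2/r − 1/a) = 3.249×10¹⁴ × (3.382×10⁻⁸ − 3.026×10⁻⁸) = 1.157×10⁶ m²/s².
v = 1076 m/s = 1.076 km/s.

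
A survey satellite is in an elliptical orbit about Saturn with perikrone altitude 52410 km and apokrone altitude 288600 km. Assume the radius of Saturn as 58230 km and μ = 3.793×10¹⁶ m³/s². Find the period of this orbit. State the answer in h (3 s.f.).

T ≈ 31.0 h

r_p = 58230 + 52410 = 110640 km = 1.1064×10⁸ m.
r_a = 58230 + 288600 = 346830 km = 3.4683×10⁸ m.
Semi-major axis a = (r_p + r_a)/2 = (1.1064×10⁵ + 3.4683×10⁵)/2 = 2.2874×10⁵ km = 2.287×10⁸ m.
By Kepler's third law T = 2π√(a³/μ) = 2π × 1.776×10⁴ = 1.116×10⁵ s.
= 31.00 h.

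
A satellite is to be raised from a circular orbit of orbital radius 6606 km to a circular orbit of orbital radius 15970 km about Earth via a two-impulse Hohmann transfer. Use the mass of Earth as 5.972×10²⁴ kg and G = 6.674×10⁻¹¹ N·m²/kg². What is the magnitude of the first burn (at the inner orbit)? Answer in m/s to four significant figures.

μ = GM = 6.674×10⁻¹¹ × 5.972×10²⁴ = 3.986×10¹⁴ m³/s².
r₁ = 6606 km = 6.606×10⁶ m.
r₂ = 15970 km = 1.597×10⁷ m.
Transfer ellipse a_t = (r₁ + r₂)/2 = 1.129×10⁷ m.
At r₁: circular v_c1 = √(μ/r₁) = 7768 m/s; transfer-perigee v_p = √[μ(2/r₁ − 1/a_t)] = 9239 m/s.
Δv₁ = v_p − v_c1 = 1472 m/s.

Δv ≈ 1472 m/s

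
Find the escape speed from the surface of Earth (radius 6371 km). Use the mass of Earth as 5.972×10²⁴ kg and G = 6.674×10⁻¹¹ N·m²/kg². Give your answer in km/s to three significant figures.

v_esc ≈ 11.2 km/s

μ = GM = 6.674×10⁻¹¹ × 5.972×10²⁴ = 3.986×10¹⁴ m³/s².
r = R = 6.371×10⁶ m.
Escape speed v_esc = √(2μ/r) = √(2 × 3.986×10¹⁴ / 6.371×10⁶) = √(1.251×10⁸) = 11190 m/s.
= 11.19 km/s.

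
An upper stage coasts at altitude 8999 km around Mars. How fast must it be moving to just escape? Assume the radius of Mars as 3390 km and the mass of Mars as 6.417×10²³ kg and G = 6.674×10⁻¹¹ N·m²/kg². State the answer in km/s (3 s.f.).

v_esc ≈ 2.63 km/s

μ = GM = 6.674×10⁻¹¹ × 6.417×10²³ = 4.283×10¹³ m³/s².
r = 3390 + 8999 = 12389 km = 1.2389×10⁷ m.
Escape speed v_esc = √(2μ/r) = √(2 × 4.283×10¹³ / 1.239×10⁷) = √(6.914×10⁶) = 2629 m/s.
= 2.629 km/s.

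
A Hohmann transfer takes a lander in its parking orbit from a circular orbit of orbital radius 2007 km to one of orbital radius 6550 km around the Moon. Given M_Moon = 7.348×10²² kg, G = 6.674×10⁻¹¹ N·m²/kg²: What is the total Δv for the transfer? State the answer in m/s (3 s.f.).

μ = GM = 6.674×10⁻¹¹ × 7.348×10²² = 4.904×10¹² m³/s².
r₁ = 2007 km = 2.007×10⁶ m.
r₂ = 6550 km = 6.550×10⁶ m.
Transfer ellipse a_t = (r₁ + r₂)/2 = 4.278×10⁶ m.
At r₁: circular v_c1 = √(μ/r₁) = 1563 m/s; transfer-perilune v_p = √[μ(2/r₁ − 1/a_t)] = 1934 m/s.
Δv₁ = v_p − v_c1 = 370.9 m/s.
At r₂: circular v_c2 = √(μ/r₂) = 865.3 m/s; transfer-apolune v_a = √[μ(2/r₂ − 1/a_t)] = 592.6 m/s.
Δv₂ = v_c2 − v_a = 272.6 m/s.
Total Δv = Δv₁ + Δv₂ = 643.6 m/s.

Δv_total ≈ 644 m/s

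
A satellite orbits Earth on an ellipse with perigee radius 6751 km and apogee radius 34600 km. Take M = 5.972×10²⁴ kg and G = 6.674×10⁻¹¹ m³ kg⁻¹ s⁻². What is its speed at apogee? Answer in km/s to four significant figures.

μ = GM = 6.674×10⁻¹¹ × 5.972×10²⁴ = 3.986×10¹⁴ m³/s².
Semi-major axis a = (r_p + r_a)/2 = 20676 km = 2.068×10⁷ m.
Vis-viva: v² = μ(2/r − 1/a) = 3.986×10¹⁴ × (5.780×10⁻⁸ − 4.837×10⁻⁸) = 3.761×10⁶ m²/s².
v = 1939 m/s = 1.939 km/s.

v ≈ 1.939 km/s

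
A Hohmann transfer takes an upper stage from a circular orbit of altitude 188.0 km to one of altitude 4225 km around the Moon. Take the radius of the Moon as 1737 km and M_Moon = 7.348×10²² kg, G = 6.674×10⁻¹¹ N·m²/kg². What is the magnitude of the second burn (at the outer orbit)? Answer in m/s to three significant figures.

μ = GM = 6.674×10⁻¹¹ × 7.348×10²² = 4.904×10¹² m³/s².
r₁ = 1737 + 188.0 = 1925.0 km = 1.9250×10⁶ m.
r₂ = 1737 + 4225 = 5962.0 km = 5.9620×10⁶ m.
Transfer ellipse a_t = (r₁ + r₂)/2 = 3.944×10⁶ m.
At r₁: circular v_c1 = √(μ/r₁) = 1596 m/s; transfer-perilune v_p = √[μ(2/r₁ − 1/a_t)] = 1963 m/s.
At r₂: circular v_c2 = √(μ/r₂) = 906.9 m/s; transfer-apolune v_a = √[μ(2/r₂ − 1/a_t)] = 633.7 m/s.
Δv₂ = v_c2 − v_a = 273.3 m/s.

Δv ≈ 273 m/s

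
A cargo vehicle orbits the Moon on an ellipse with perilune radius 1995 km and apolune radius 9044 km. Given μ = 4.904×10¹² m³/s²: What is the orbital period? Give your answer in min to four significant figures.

Semi-major axis a = (r_p + r_a)/2 = (1995.0 + 9044.0)/2 = 5519.5 km = 5.520×10⁶ m.
By Kepler's third law T = 2π√(a³/μ) = 2π × 5.856×10³ = 3.679×10⁴ s.
= 613.2 min.

T ≈ 613.2 min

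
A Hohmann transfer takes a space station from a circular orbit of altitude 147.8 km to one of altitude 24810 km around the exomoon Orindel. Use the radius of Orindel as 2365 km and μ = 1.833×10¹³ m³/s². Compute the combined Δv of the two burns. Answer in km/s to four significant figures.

Δv_total ≈ 1.437 km/s

r₁ = 2365 + 147.8 = 2512.8 km = 2.5128×10⁶ m.
r₂ = 2365 + 24810 = 27175 km = 2.7175×10⁷ m.
Transfer ellipse a_t = (r₁ + r₂)/2 = 1.484×10⁷ m.
At r₁: circular v_c1 = √(μ/r₁) = 2701 m/s; transfer-periapsis v_p = √[μ(2/r₁ − 1/a_t)] = 3654 m/s.
Δv₁ = v_p − v_c1 = 953.5 m/s.
At r₂: circular v_c2 = √(μ/r₂) = 821.3 m/s; transfer-apoapsis v_a = √[μ(2/r₂ − 1/a_t)] = 337.9 m/s.
Δv₂ = v_c2 − v_a = 483.4 m/s.
Total Δv = Δv₁ + Δv₂ = 1437 m/s = 1.437 km/s.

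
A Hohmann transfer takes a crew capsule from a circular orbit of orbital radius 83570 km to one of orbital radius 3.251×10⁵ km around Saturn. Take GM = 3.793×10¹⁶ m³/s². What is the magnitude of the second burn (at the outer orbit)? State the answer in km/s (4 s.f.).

r₁ = 83570 km = 8.357×10⁷ m.
r₂ = 3.251×10⁵ km = 3.251×10⁸ m.
Transfer ellipse a_t = (r₁ + r₂)/2 = 2.043×10⁸ m.
At r₁: circular v_c1 = √(μ/r₁) = 21300 m/s; transfer-perikrone v_p = √[μ(2/r₁ − 1/a_t)] = 26870 m/s.
At r₂: circular v_c2 = √(μ/r₂) = 10800 m/s; transfer-apokrone v_a = √[μ(2/r₂ − 1/a_t)] = 6908 m/s.
Δv₂ = v_c2 − v_a = 3894 m/s.
= 3.894 km/s.

Δv ≈ 3.894 km/s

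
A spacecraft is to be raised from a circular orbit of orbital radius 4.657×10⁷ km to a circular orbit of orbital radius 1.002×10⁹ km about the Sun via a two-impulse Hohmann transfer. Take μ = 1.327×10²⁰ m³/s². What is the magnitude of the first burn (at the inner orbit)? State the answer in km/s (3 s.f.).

Δv ≈ 20.4 km/s

r₁ = 4.657×10⁷ km = 4.657×10¹⁰ m.
r₂ = 1.002×10⁹ km = 1.002×10¹² m.
Transfer ellipse a_t = (r₁ + r₂)/2 = 5.243×10¹¹ m.
At r₁: circular v_c1 = √(μ/r₁) = 53380 m/s; transfer-perihelion v_p = √[μ(2/r₁ − 1/a_t)] = 73800 m/s.
Δv₁ = v_p − v_c1 = 20420 m/s.
= 20.42 km/s.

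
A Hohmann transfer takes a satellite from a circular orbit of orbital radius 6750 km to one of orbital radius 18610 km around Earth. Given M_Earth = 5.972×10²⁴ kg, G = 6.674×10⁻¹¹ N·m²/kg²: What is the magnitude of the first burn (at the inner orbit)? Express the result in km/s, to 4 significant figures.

μ = GM = 6.674×10⁻¹¹ × 5.972×10²⁴ = 3.986×10¹⁴ m³/s².
r₁ = 6750 km = 6.750×10⁶ m.
r₂ = 18610 km = 1.861×10⁷ m.
Transfer ellipse a_t = (r₁ + r₂)/2 = 1.268×10⁷ m.
At r₁: circular v_c1 = √(μ/r₁) = 7684 m/s; transfer-perigee v_p = √[μ(2/r₁ − 1/a_t)] = 9309 m/s.
Δv₁ = v_p − v_c1 = 1625 m/s.
= 1.625 km/s.

Δv ≈ 1.625 km/s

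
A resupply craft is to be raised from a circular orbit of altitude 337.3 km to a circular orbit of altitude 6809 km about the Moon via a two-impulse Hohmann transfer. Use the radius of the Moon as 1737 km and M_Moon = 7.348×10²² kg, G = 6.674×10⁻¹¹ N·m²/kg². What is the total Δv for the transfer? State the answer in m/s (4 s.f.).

Δv_total ≈ 697.1 m/s

μ = GM = 6.674×10⁻¹¹ × 7.348×10²² = 4.904×10¹² m³/s².
r₁ = 1737 + 337.3 = 2074.3 km = 2.0743×10⁶ m.
r₂ = 1737 + 6809 = 8546.0 km = 8.5460×10⁶ m.
Transfer ellipse a_t = (r₁ + r₂)/2 = 5.310×10⁶ m.
At r₁: circular v_c1 = √(μ/r₁) = 1538 m/s; transfer-perilune v_p = √[μ(2/r₁ − 1/a_t)] = 1951 m/s.
Δv₁ = v_p − v_c1 = 413.0 m/s.
At r₂: circular v_c2 = √(μ/r₂) = 757.5 m/s; transfer-apolune v_a = √[μ(2/r₂ − 1/a_t)] = 473.5 m/s.
Δv₂ = v_c2 − v_a = 284.1 m/s.
Total Δv = Δv₁ + Δv₂ = 697.1 m/s.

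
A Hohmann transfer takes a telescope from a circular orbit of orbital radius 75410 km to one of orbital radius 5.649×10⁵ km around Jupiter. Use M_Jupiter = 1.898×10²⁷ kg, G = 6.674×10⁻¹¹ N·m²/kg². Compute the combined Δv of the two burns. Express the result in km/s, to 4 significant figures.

μ = GM = 6.674×10⁻¹¹ × 1.898×10²⁷ = 1.267×10¹⁷ m³/s².
r₁ = 75410 km = 7.541×10⁷ m.
r₂ = 5.649×10⁵ km = 5.649×10⁸ m.
Transfer ellipse a_t = (r₁ + r₂)/2 = 3.202×10⁸ m.
At r₁: circular v_c1 = √(μ/r₁) = 40990 m/s; transfer-perijove v_p = √[μ(2/r₁ − 1/a_t)] = 54440 m/s.
Δv₁ = v_p − v_c1 = 13460 m/s.
At r₂: circular v_c2 = √(μ/r₂) = 14970 m/s; transfer-apojove v_a = √[μ(2/r₂ − 1/a_t)] = 7268 m/s.
Δv₂ = v_c2 − v_a = 7707 m/s.
Total Δv = Δv₁ + Δv₂ = 21160 m/s = 21.16 km/s.

Δv_total ≈ 21.16 km/s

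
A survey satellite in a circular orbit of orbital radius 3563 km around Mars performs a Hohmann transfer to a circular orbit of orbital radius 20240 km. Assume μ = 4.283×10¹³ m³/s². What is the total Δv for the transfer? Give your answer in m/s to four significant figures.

r₁ = 3563 km = 3.563×10⁶ m.
r₂ = 20240 km = 2.024×10⁷ m.
Transfer ellipse a_t = (r₁ + r₂)/2 = 1.190×10⁷ m.
At r₁: circular v_c1 = √(μ/r₁) = 3467 m/s; transfer-periapsis v_p = √[μ(2/r₁ − 1/a_t)] = 4521 m/s.
Δv₁ = v_p − v_c1 = 1054 m/s.
At r₂: circular v_c2 = √(μ/r₂) = 1455 m/s; transfer-apoapsis v_a = √[μ(2/r₂ − 1/a_t)] = 795.9 m/s.
Δv₂ = v_c2 − v_a = 658.8 m/s.
Total Δv = Δv₁ + Δv₂ = 1713 m/s.

Δv_total ≈ 1713 m/s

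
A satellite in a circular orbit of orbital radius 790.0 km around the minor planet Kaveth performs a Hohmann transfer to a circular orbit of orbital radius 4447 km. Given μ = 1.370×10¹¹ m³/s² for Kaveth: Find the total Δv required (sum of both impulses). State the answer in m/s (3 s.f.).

r₁ = 790.0 km = 7.900×10⁵ m.
r₂ = 4447 km = 4.447×10⁶ m.
Transfer ellipse a_t = (r₁ + r₂)/2 = 2.618×10⁶ m.
At r₁: circular v_c1 = √(μ/r₁) = 416.4 m/s; transfer-periapsis v_p = √[μ(2/r₁ − 1/a_t)] = 542.7 m/s.
Δv₁ = v_p − v_c1 = 126.3 m/s.
At r₂: circular v_c2 = √(μ/r₂) = 175.5 m/s; transfer-apoapsis v_a = √[μ(2/r₂ − 1/a_t)] = 96.41 m/s.
Δv₂ = v_c2 − v_a = 79.11 m/s.
Total Δv = Δv₁ + Δv₂ = 205.4 m/s.

Δv_total ≈ 205 m/s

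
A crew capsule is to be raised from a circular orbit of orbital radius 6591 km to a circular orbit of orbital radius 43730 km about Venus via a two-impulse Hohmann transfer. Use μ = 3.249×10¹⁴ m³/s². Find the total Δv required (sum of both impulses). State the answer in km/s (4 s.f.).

r₁ = 6591 km = 6.591×10⁶ m.
r₂ = 43730 km = 4.373×10⁷ m.
Transfer ellipse a_t = (r₁ + r₂)/2 = 2.516×10⁷ m.
At r₁: circular v_c1 = √(μ/r₁) = 7021 m/s; transfer-periapsis v_p = √[μ(2/r₁ − 1/a_t)] = 9256 m/s.
Δv₁ = v_p − v_c1 = 2235 m/s.
At r₂: circular v_c2 = √(μ/r₂) = 2726 m/s; transfer-apoapsis v_a = √[μ(2/r₂ − 1/a_t)] = 1395 m/s.
Δv₂ = v_c2 − v_a = 1331 m/s.
Total Δv = Δv₁ + Δv₂ = 3566 m/s = 3.566 km/s.

Δv_total ≈ 3.566 km/s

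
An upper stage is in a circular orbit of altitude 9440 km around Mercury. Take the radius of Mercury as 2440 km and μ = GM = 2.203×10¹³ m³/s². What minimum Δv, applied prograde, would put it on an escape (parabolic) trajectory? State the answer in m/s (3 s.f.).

Δv ≈ 564 m/s

r = 2440 + 9440 = 11880 km = 1.1880×10⁷ m.
Circular speed v_c = √(μ/r) = 1362 m/s.
Escape speed v_esc = √(2μ/r) = √2 × v_c = 1926 m/s.
Δv = v_esc − v_c = 564.1 m/s.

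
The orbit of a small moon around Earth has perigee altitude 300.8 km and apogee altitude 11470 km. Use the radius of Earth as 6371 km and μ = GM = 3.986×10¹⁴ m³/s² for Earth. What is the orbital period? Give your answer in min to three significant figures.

T ≈ 225 min

r_p = 6371 + 300.8 = 6671.8 km = 6.6718×10⁶ m.
r_a = 6371 + 11470 = 17841 km = 1.7841×10⁷ m.
Semi-major axis a = (r_p + r_a)/2 = (6671.8 + 17841)/2 = 12256 km = 1.226×10⁷ m.
By Kepler's third law T = 2π√(a³/μ) = 2π × 2.149×10³ = 1.350×10⁴ s.
= 225.1 min.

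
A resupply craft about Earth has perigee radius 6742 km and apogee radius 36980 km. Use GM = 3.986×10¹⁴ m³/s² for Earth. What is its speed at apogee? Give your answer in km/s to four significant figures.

v ≈ 1.823 km/s

Semi-major axis a = (r_p + r_a)/2 = 21861 km = 2.186×10⁷ m.
Vis-viva: v² = μ(2/r − 1/a) = 3.986×10¹⁴ × (5.408×10⁻⁸ − 4.574×10⁻⁸) = 3.324×10⁶ m²/s².
v = 1823 m/s = 1.823 km/s.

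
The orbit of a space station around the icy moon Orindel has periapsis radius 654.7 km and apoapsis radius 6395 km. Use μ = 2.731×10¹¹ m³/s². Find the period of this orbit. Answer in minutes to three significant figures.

Semi-major axis a = (r_p + r_a)/2 = (654.70 + 6395.0)/2 = 3524.8 km = 3.525×10⁶ m.
By Kepler's third law T = 2π√(a³/μ) = 2π × 1.266×10⁴ = 7.957×10⁴ s.
= 1326 minutes.

T ≈ 1330 minutes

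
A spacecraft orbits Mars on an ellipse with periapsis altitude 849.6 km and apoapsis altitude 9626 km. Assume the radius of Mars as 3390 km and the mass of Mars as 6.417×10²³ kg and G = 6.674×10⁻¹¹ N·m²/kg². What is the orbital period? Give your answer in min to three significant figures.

T ≈ 406 min

μ = GM = 6.674×10⁻¹¹ × 6.417×10²³ = 4.283×10¹³ m³/s².
r_p = 3390 + 849.6 = 4239.6 km = 4.2396×10⁶ m.
r_a = 3390 + 9626 = 13016 km = 1.3016×10⁷ m.
Semi-major axis a = (r_p + r_a)/2 = (4239.6 + 13016)/2 = 8627.8 km = 8.628×10⁶ m.
By Kepler's third law T = 2π√(a³/μ) = 2π × 3.872×10³ = 2.433×10⁴ s.
= 405.5 min.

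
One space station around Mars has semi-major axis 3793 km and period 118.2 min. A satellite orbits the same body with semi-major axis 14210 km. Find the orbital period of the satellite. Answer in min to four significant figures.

T₂ ≈ 857.1 min

Kepler's third law: T² ∝ a³, so T₂ = T₁ (a₂/a₁)^(3/2).
a₂/a₁ = 3.746, (a₂/a₁)^(3/2) = 7.251.
T₂ = 118.2 × 7.251 = 857.1 min.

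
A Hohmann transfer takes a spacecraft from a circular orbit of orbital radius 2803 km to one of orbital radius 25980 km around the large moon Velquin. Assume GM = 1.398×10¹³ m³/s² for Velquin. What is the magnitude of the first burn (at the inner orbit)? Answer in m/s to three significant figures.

Δv ≈ 767 m/s

r₁ = 2803 km = 2.803×10⁶ m.
r₂ = 25980 km = 2.598×10⁷ m.
Transfer ellipse a_t = (r₁ + r₂)/2 = 1.439×10⁷ m.
At r₁: circular v_c1 = √(μ/r₁) = 2233 m/s; transfer-periapsis v_p = √[μ(2/r₁ − 1/a_t)] = 3001 m/s.
Δv₁ = v_p − v_c1 = 767.3 m/s.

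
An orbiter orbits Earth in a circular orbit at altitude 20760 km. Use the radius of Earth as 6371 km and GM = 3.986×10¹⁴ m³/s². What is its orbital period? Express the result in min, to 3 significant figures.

r = 6371 + 20760 = 27131 km = 2.7131×10⁷ m.
Kepler's third law: T = 2π√(r³/μ) = 2π√((2.713×10⁷)³ / 3.986×10¹⁴).
r³/μ = 5.010×10⁷ s², so T = 2π × 7.078×10³ = 4.447×10⁴ s.
Converting: 4.447×10⁴ s ÷ 60.00 = 741.2 min.

T ≈ 741 min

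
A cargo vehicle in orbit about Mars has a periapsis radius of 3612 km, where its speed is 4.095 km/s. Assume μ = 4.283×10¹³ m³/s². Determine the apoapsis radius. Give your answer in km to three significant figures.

r_p = 3.612×10⁶ m.
Specific energy ε = v²/2 − μ/r = -3.473×10⁶ J/kg, so a = −μ/(2ε) = 6.166×10⁶ m.
The apsides satisfy r_p + r_a = 2a, so the apoapsis radius is 2a − r_p = 8.720×10⁶ m = 8719.6 km.

apoapsis radius ≈ 8720 km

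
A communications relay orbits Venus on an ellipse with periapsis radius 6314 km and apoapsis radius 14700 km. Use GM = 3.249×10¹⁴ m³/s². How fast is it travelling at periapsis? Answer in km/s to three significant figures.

v ≈ 8.48 km/s

Semi-major axis a = (r_p + r_a)/2 = 10507 km = 1.051×10⁷ m.
Vis-viva: v² = μ(2/r − 1/a) = 3.249×10¹⁴ × (3.168×10⁻⁷ − 9.517×10⁻⁸) = 7.199×10⁷ m²/s².
v = 8485 m/s = 8.485 km/s.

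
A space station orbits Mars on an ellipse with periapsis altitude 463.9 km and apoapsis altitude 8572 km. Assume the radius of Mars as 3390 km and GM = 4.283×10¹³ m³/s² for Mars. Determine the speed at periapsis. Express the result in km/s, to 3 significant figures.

v ≈ 4.10 km/s

r_p = 3390 + 463.9 = 3853.9 km = 3.8539×10⁶ m.
r_a = 3390 + 8572 = 11962 km = 1.1962×10⁷ m.
Semi-major axis a = (r_p + r_a)/2 = 7907.9 km = 7.908×10⁶ m.
Vis-viva: v² = μ(2/r − 1/a) = 4.283×10¹³ × (5.190×10⁻⁷ − 1.265×10⁻⁷) = 1.681×10⁷ m²/s².
v = 4100 m/s = 4.100 km/s.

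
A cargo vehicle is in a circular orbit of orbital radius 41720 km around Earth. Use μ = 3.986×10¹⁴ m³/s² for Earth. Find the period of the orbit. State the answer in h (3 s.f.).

T ≈ 23.6 h

r = 41720 km = 4.172×10⁷ m.
Kepler's third law: T = 2π√(r³/μ) = 2π√((4.172×10⁷)³ / 3.986×10¹⁴).
r³/μ = 1.822×10⁸ s², so T = 2π × 1.350×10⁴ = 8.481×10⁴ s.
Converting: 8.481×10⁴ s ÷ 3600 = 23.56 h.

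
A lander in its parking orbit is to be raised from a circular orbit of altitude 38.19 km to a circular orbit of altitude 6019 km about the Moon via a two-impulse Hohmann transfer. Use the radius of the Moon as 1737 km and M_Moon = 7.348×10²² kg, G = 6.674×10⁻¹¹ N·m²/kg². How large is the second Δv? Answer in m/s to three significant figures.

μ = GM = 6.674×10⁻¹¹ × 7.348×10²² = 4.904×10¹² m³/s².
r₁ = 1737 + 38.19 = 1775.2 km = 1.7752×10⁶ m.
r₂ = 1737 + 6019 = 7756.0 km = 7.7560×10⁶ m.
Transfer ellipse a_t = (r₁ + r₂)/2 = 4.766×10⁶ m.
At r₁: circular v_c1 = √(μ/r₁) = 1662 m/s; transfer-perilune v_p = √[μ(2/r₁ − 1/a_t)] = 2120 m/s.
At r₂: circular v_c2 = √(μ/r₂) = 795.2 m/s; transfer-apolune v_a = √[μ(2/r₂ − 1/a_t)] = 485.3 m/s.
Δv₂ = v_c2 − v_a = 309.9 m/s.

Δv ≈ 310 m/s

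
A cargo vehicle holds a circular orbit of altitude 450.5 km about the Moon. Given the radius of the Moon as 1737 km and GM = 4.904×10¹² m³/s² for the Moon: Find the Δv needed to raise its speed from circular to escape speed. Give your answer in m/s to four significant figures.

r = 1737 + 450.5 = 2187.5 km = 2.1875×10⁶ m.
Circular speed v_c = √(μ/r) = 1497 m/s.
Escape speed v_esc = √(2μ/r) = √2 × v_c = 2117 m/s.
Δv = v_esc − v_c = 620.2 m/s.

Δv ≈ 620.2 m/s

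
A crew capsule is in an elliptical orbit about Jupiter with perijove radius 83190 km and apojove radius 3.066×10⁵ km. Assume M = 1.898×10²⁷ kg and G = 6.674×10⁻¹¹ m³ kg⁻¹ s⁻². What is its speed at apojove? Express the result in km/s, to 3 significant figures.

v ≈ 13.3 km/s

μ = GM = 6.674×10⁻¹¹ × 1.898×10²⁷ = 1.267×10¹⁷ m³/s².
Semi-major axis a = (r_p + r_a)/2 = 1.9490×10⁵ km = 1.949×10⁸ m.
Vis-viva: v² = μ(2/r − 1/a) = 1.267×10¹⁷ × (6.523×10⁻⁹ − 5.131×10⁻⁹) = 1.764×10⁸ m²/s².
v = 13280 m/s = 13.28 km/s.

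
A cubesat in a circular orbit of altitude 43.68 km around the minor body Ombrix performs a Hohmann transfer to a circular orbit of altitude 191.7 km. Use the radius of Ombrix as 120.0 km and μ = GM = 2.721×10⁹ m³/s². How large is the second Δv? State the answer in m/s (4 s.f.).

Δv ≈ 15.90 m/s

r₁ = 120.0 + 43.68 = 163.68 km = 1.6368×10⁵ m.
r₂ = 120.0 + 191.7 = 311.70 km = 3.1170×10⁵ m.
Transfer ellipse a_t = (r₁ + r₂)/2 = 2.377×10⁵ m.
At r₁: circular v_c1 = √(μ/r₁) = 128.9 m/s; transfer-periapsis v_p = √[μ(2/r₁ − 1/a_t)] = 147.6 m/s.
At r₂: circular v_c2 = √(μ/r₂) = 93.43 m/s; transfer-apoapsis v_a = √[μ(2/r₂ − 1/a_t)] = 77.53 m/s.
Δv₂ = v_c2 − v_a = 15.90 m/s.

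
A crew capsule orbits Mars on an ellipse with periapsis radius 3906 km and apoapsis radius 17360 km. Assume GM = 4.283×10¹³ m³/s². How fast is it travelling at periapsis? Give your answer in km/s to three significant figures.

Semi-major axis a = (r_p + r_a)/2 = 10633 km = 1.063×10⁷ m.
Vis-viva: v² = μ(2/r − 1/a) = 4.283×10¹³ × (5.120×10⁻⁷ − 9.405×10⁻⁸) = 1.790×10⁷ m²/s².
v = 4231 m/s = 4.231 km/s.

v ≈ 4.23 km/s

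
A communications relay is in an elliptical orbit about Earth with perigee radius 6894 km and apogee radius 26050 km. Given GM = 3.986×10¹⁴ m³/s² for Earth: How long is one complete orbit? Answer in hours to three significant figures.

T ≈ 5.84 hours

Semi-major axis a = (r_p + r_a)/2 = (6894.0 + 26050)/2 = 16472 km = 1.647×10⁷ m.
By Kepler's third law T = 2π√(a³/μ) = 2π × 3.349×10³ = 2.104×10⁴ s.
= 5.844 hours.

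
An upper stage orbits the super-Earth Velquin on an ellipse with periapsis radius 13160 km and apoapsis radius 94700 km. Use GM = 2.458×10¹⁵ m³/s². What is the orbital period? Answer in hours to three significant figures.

T ≈ 13.9 hours

Semi-major axis a = (r_p + r_a)/2 = (13160 + 94700)/2 = 53930 km = 5.393×10⁷ m.
By Kepler's third law T = 2π√(a³/μ) = 2π × 7.988×10³ = 5.019×10⁴ s.
= 13.94 hours.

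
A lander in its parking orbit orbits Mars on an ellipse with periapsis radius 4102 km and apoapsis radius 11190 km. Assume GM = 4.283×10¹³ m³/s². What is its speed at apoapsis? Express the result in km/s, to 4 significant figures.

v ≈ 1.433 km/s

Semi-major axis a = (r_p + r_a)/2 = 7646.0 km = 7.646×10⁶ m.
Vis-viva: v² = μ(2/r − 1/a) = 4.283×10¹³ × (1.787×10⁻⁷ − 1.308×10⁻⁷) = 2.053×10⁶ m²/s².
v = 1433 m/s = 1.433 km/s.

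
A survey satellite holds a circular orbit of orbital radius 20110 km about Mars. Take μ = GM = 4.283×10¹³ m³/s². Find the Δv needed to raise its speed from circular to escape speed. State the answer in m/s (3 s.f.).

r = 20110 km = 2.011×10⁷ m.
Circular speed v_c = √(μ/r) = 1459 m/s.
Escape speed v_esc = √(2μ/r) = √2 × v_c = 2064 m/s.
Δv = v_esc − v_c = 604.5 m/s.

Δv ≈ 604 m/s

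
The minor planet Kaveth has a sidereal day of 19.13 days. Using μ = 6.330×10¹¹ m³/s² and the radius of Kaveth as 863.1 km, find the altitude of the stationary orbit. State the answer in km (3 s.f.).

h_sync ≈ 34400 km

T = 19.13 days = 1.653×10⁶ s.
A synchronous orbit has period T, so by Kepler's third law a = (μT²/4π²)^(1/3).
μT²/4π² = 6.330×10¹¹ × (1.653×10⁶)² / 39.48 = 4.380×10²² m³.
a = 3.525×10⁷ m = 35251 km.
Altitude h = a − R = 35251 − 863.1 = 34388 km.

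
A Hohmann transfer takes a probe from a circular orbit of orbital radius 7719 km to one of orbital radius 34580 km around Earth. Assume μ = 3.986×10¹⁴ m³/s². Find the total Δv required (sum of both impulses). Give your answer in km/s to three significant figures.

r₁ = 7719 km = 7.719×10⁶ m.
r₂ = 34580 km = 3.458×10⁷ m.
Transfer ellipse a_t = (r₁ + r₂)/2 = 2.115×10⁷ m.
At r₁: circular v_c1 = √(μ/r₁) = 7186 m/s; transfer-perigee v_p = √[μ(2/r₁ − 1/a_t)] = 9189 m/s.
Δv₁ = v_p − v_c1 = 2003 m/s.
At r₂: circular v_c2 = √(μ/r₂) = 3395 m/s; transfer-apogee v_a = √[μ(2/r₂ − 1/a_t)] = 2051 m/s.
Δv₂ = v_c2 − v_a = 1344 m/s.
Total Δv = Δv₁ + Δv₂ = 3347 m/s = 3.347 km/s.

Δv_total ≈ 3.35 km/s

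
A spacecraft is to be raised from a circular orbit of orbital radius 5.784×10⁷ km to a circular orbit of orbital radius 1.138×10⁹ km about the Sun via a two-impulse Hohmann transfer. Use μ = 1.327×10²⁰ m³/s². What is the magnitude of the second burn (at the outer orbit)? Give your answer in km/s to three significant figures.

r₁ = 5.784×10⁷ km = 5.784×10¹⁰ m.
r₂ = 1.138×10⁹ km = 1.138×10¹² m.
Transfer ellipse a_t = (r₁ + r₂)/2 = 5.979×10¹¹ m.
At r₁: circular v_c1 = √(μ/r₁) = 47900 m/s; transfer-perihelion v_p = √[μ(2/r₁ − 1/a_t)] = 66080 m/s.
At r₂: circular v_c2 = √(μ/r₂) = 10800 m/s; transfer-aphelion v_a = √[μ(2/r₂ − 1/a_t)] = 3359 m/s.
Δv₂ = v_c2 − v_a = 7440 m/s.
= 7.440 km/s.

Δv ≈ 7.44 km/s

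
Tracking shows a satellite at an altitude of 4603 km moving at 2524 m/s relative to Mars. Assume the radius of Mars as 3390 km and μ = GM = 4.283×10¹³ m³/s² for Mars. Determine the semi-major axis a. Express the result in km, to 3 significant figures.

a ≈ 9850 km

r = 3390 + 4603 = 7993.0 km = 7.993×10⁶ m.
Specific orbital energy ε = v²/2 − μ/r = (2524)²/2 − 4.283×10¹³/7.993×10⁶ = -2.173×10⁶ J/kg.
Since ε = −μ/(2a), a = −μ/(2ε) = 9.854×10⁶ m = 9854.4 km.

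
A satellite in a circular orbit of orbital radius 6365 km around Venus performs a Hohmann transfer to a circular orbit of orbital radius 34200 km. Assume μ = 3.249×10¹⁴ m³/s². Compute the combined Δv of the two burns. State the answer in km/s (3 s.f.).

Δv_total ≈ 3.49 km/s

r₁ = 6365 km = 6.365×10⁶ m.
r₂ = 34200 km = 3.420×10⁷ m.
Transfer ellipse a_t = (r₁ + r₂)/2 = 2.028×10⁷ m.
At r₁: circular v_c1 = √(μ/r₁) = 7145 m/s; transfer-periapsis v_p = √[μ(2/r₁ − 1/a_t)] = 9277 m/s.
Δv₁ = v_p − v_c1 = 2133 m/s.
At r₂: circular v_c2 = √(μ/r₂) = 3082 m/s; transfer-apoapsis v_a = √[μ(2/r₂ − 1/a_t)] = 1727 m/s.
Δv₂ = v_c2 − v_a = 1356 m/s.
Total Δv = Δv₁ + Δv₂ = 3488 m/s = 3.488 km/s.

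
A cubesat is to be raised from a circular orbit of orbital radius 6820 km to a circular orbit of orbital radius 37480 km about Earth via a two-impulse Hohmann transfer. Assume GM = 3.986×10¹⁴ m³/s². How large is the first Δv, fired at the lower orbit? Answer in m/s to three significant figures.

r₁ = 6820 km = 6.820×10⁶ m.
r₂ = 37480 km = 3.748×10⁷ m.
Transfer ellipse a_t = (r₁ + r₂)/2 = 2.215×10⁷ m.
At r₁: circular v_c1 = √(μ/r₁) = 7645 m/s; transfer-perigee v_p = √[μ(2/r₁ − 1/a_t)] = 9945 m/s.
Δv₁ = v_p − v_c1 = 2300 m/s.

Δv ≈ 2300 m/s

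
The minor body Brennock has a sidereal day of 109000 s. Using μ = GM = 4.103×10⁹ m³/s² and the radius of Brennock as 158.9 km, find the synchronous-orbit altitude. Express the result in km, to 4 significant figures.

h_sync ≈ 913.9 km

A synchronous orbit has period T, so by Kepler's third law a = (μT²/4π²)^(1/3).
μT²/4π² = 4.103×10⁹ × (1.090×10⁵)² / 39.48 = 1.235×10¹⁸ m³.
a = 1.073×10⁶ m = 1072.8 km.
Altitude h = a − R = 1072.8 − 158.9 = 913.93 km.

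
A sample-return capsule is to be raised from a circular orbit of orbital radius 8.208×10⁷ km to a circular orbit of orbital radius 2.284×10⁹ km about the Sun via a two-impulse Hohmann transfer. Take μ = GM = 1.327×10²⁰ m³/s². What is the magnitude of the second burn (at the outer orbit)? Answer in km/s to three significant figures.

r₁ = 8.208×10⁷ km = 8.208×10¹⁰ m.
r₂ = 2.284×10⁹ km = 2.284×10¹² m.
Transfer ellipse a_t = (r₁ + r₂)/2 = 1.183×10¹² m.
At r₁: circular v_c1 = √(μ/r₁) = 40210 m/s; transfer-perihelion v_p = √[μ(2/r₁ − 1/a_t)] = 55870 m/s.
At r₂: circular v_c2 = √(μ/r₂) = 7622 m/s; transfer-aphelion v_a = √[μ(2/r₂ − 1/a_t)] = 2008 m/s.
Δv₂ = v_c2 − v_a = 5615 m/s.
= 5.615 km/s.

Δv ≈ 5.61 km/s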